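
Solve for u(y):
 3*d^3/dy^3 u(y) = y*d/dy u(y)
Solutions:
 u(y) = C1 + Integral(C2*airyai(3^(2/3)*y/3) + C3*airybi(3^(2/3)*y/3), y)


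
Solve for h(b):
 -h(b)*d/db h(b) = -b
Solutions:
 h(b) = -sqrt(C1 + b^2)
 h(b) = sqrt(C1 + b^2)


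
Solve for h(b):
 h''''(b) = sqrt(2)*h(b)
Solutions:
 h(b) = C1*exp(-2^(1/8)*b) + C2*exp(2^(1/8)*b) + C3*sin(2^(1/8)*b) + C4*cos(2^(1/8)*b)


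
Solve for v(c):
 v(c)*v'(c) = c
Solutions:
 v(c) = -sqrt(C1 + c^2)
 v(c) = sqrt(C1 + c^2)


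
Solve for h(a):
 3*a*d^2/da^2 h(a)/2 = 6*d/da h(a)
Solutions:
 h(a) = C1 + C2*a^5


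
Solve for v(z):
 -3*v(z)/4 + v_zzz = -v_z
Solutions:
 v(z) = C1*exp(3^(1/3)*z*(-(27 + sqrt(921))^(1/3) + 4*3^(1/3)/(27 + sqrt(921))^(1/3))/12)*sin(3^(1/6)*z*((27 + sqrt(921))^(-1/3) + 3^(2/3)*(27 + sqrt(921))^(1/3)/12)) + C2*exp(3^(1/3)*z*(-(27 + sqrt(921))^(1/3) + 4*3^(1/3)/(27 + sqrt(921))^(1/3))/12)*cos(3^(1/6)*z*((27 + sqrt(921))^(-1/3) + 3^(2/3)*(27 + sqrt(921))^(1/3)/12)) + C3*exp(-3^(1/3)*z*(-(27 + sqrt(921))^(1/3) + 4*3^(1/3)/(27 + sqrt(921))^(1/3))/6)


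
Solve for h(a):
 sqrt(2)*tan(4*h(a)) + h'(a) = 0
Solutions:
 h(a) = -asin(C1*exp(-4*sqrt(2)*a))/4 + pi/4
 h(a) = asin(C1*exp(-4*sqrt(2)*a))/4


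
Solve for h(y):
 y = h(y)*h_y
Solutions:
 h(y) = -sqrt(C1 + y^2)
 h(y) = sqrt(C1 + y^2)


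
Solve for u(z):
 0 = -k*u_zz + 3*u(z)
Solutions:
 u(z) = C1*exp(-sqrt(3)*z*sqrt(1/k)) + C2*exp(sqrt(3)*z*sqrt(1/k))


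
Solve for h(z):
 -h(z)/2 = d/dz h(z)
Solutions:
 h(z) = C1*exp(-z/2)


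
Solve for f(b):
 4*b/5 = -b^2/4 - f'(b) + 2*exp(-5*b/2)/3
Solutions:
 f(b) = C1 - b^3/12 - 2*b^2/5 - 4*exp(-5*b/2)/15


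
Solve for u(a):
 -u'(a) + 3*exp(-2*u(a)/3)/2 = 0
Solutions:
 u(a) = 3*log(-sqrt(C1 + 3*a)) - 3*log(3)/2
 u(a) = 3*log(C1 + 3*a)/2 - 3*log(3)/2


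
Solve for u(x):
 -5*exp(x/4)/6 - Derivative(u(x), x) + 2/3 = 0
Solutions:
 u(x) = C1 + 2*x/3 - 10*exp(x/4)/3


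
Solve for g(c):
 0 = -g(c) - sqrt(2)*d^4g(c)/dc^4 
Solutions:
 g(c) = (C1*sin(2^(3/8)*c/2) + C2*cos(2^(3/8)*c/2))*exp(-2^(3/8)*c/2) + (C3*sin(2^(3/8)*c/2) + C4*cos(2^(3/8)*c/2))*exp(2^(3/8)*c/2)


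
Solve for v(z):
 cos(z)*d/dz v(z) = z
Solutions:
 v(z) = C1 + Integral(z/cos(z), z)


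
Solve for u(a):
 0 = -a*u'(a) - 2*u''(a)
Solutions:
 u(a) = C1 + C2*erf(a/2)


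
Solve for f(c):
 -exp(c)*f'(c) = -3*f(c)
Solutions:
 f(c) = C1*exp(-3*exp(-c))


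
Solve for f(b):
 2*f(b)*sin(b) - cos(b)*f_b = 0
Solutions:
 f(b) = C1/cos(b)^2


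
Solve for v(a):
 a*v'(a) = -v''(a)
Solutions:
 v(a) = C1 + C2*erf(sqrt(2)*a/2)


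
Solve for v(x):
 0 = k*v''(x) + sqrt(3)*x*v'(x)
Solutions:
 v(x) = C1 + C2*sqrt(k)*erf(sqrt(2)*3^(1/4)*x*sqrt(1/k)/2)


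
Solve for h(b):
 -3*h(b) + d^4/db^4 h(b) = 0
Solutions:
 h(b) = C1*exp(-3^(1/4)*b) + C2*exp(3^(1/4)*b) + C3*sin(3^(1/4)*b) + C4*cos(3^(1/4)*b)


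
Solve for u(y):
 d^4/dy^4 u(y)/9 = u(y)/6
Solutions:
 u(y) = C1*exp(-2^(3/4)*3^(1/4)*y/2) + C2*exp(2^(3/4)*3^(1/4)*y/2) + C3*sin(2^(3/4)*3^(1/4)*y/2) + C4*cos(2^(3/4)*3^(1/4)*y/2)


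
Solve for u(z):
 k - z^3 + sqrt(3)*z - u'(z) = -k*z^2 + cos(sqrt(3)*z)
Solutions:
 u(z) = C1 + k*z^3/3 + k*z - z^4/4 + sqrt(3)*z^2/2 - sqrt(3)*sin(sqrt(3)*z)/3


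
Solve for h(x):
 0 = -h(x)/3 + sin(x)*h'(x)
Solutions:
 h(x) = C1*(cos(x) - 1)^(1/6)/(cos(x) + 1)^(1/6)


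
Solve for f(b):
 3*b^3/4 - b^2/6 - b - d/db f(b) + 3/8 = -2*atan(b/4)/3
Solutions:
 f(b) = C1 + 3*b^4/16 - b^3/18 - b^2/2 + 2*b*atan(b/4)/3 + 3*b/8 - 4*log(b^2 + 16)/3


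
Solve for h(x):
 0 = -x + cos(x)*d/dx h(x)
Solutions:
 h(x) = C1 + Integral(x/cos(x), x)


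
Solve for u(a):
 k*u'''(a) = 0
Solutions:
 u(a) = C1 + C2*a + C3*a^2


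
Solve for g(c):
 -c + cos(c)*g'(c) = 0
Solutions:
 g(c) = C1 + Integral(c/cos(c), c)


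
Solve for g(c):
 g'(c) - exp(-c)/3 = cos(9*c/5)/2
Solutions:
 g(c) = C1 + 5*sin(9*c/5)/18 - exp(-c)/3


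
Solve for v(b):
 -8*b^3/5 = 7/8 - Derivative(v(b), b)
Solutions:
 v(b) = C1 + 2*b^4/5 + 7*b/8


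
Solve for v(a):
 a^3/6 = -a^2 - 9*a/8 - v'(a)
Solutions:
 v(a) = C1 - a^4/24 - a^3/3 - 9*a^2/16


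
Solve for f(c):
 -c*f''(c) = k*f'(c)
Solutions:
 f(c) = C1 + c^(1 - re(k))*(C2*sin(log(c)*Abs(im(k))) + C3*cos(log(c)*im(k)))


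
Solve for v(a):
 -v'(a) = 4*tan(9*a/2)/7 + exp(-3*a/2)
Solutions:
 v(a) = C1 - 4*log(tan(9*a/2)^2 + 1)/63 + 2*exp(-3*a/2)/3


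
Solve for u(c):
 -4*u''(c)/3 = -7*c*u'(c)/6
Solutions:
 u(c) = C1 + C2*erfi(sqrt(7)*c/4)


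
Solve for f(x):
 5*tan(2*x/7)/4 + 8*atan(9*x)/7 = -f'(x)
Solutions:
 f(x) = C1 - 8*x*atan(9*x)/7 + 4*log(81*x^2 + 1)/63 + 35*log(cos(2*x/7))/8


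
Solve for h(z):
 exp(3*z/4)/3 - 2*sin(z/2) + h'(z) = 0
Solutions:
 h(z) = C1 - 4*exp(3*z/4)/9 - 4*cos(z/2)


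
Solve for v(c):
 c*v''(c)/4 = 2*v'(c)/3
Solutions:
 v(c) = C1 + C2*c^(11/3)


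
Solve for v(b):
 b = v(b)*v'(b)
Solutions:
 v(b) = -sqrt(C1 + b^2)
 v(b) = sqrt(C1 + b^2)


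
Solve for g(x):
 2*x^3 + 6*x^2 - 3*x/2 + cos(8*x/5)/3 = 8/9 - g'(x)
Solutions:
 g(x) = C1 - x^4/2 - 2*x^3 + 3*x^2/4 + 8*x/9 - 5*sin(8*x/5)/24


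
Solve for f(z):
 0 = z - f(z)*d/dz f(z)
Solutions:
 f(z) = -sqrt(C1 + z^2)
 f(z) = sqrt(C1 + z^2)


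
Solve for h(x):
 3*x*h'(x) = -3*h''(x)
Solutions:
 h(x) = C1 + C2*erf(sqrt(2)*x/2)


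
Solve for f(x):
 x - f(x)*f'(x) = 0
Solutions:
 f(x) = -sqrt(C1 + x^2)
 f(x) = sqrt(C1 + x^2)


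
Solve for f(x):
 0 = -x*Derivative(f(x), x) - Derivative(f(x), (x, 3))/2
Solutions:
 f(x) = C1 + Integral(C2*airyai(-2^(1/3)*x) + C3*airybi(-2^(1/3)*x), x)


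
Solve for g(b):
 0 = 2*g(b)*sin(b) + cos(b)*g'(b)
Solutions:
 g(b) = C1*cos(b)^2


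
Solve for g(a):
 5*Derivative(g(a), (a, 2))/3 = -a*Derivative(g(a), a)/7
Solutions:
 g(a) = C1 + C2*erf(sqrt(210)*a/70)


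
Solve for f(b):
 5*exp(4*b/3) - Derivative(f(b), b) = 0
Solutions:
 f(b) = C1 + 15*exp(4*b/3)/4


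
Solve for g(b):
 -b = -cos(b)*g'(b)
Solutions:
 g(b) = C1 + Integral(b/cos(b), b)


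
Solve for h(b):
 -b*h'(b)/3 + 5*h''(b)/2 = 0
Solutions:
 h(b) = C1 + C2*erfi(sqrt(15)*b/15)


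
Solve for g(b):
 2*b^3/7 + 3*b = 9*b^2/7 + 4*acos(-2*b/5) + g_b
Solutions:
 g(b) = C1 + b^4/14 - 3*b^3/7 + 3*b^2/2 - 4*b*acos(-2*b/5) - 2*sqrt(25 - 4*b^2)


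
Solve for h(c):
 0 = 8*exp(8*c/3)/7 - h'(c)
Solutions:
 h(c) = C1 + 3*exp(8*c/3)/7


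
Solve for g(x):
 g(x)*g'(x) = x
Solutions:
 g(x) = -sqrt(C1 + x^2)
 g(x) = sqrt(C1 + x^2)


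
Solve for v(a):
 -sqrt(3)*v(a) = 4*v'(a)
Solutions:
 v(a) = C1*exp(-sqrt(3)*a/4)


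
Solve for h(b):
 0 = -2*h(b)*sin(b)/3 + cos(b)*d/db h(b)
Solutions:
 h(b) = C1/cos(b)^(2/3)


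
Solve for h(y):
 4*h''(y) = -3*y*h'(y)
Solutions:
 h(y) = C1 + C2*erf(sqrt(6)*y/4)


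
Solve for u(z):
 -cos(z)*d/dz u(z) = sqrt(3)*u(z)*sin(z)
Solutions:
 u(z) = C1*cos(z)^(sqrt(3))


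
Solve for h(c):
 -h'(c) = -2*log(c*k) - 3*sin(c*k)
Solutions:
 h(c) = C1 + 2*c*log(c*k) - 2*c + 3*Piecewise((-cos(c*k)/k, Ne(k, 0)), (0, True))


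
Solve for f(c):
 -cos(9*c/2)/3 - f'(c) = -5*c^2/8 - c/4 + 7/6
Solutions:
 f(c) = C1 + 5*c^3/24 + c^2/8 - 7*c/6 - 2*sin(9*c/2)/27


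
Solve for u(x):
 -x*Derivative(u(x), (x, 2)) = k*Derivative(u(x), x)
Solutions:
 u(x) = C1 + x^(1 - re(k))*(C2*sin(log(x)*Abs(im(k))) + C3*cos(log(x)*im(k)))


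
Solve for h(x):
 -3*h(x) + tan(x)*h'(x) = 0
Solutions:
 h(x) = C1*sin(x)^3


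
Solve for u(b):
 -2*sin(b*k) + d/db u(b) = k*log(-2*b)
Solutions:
 u(b) = C1 + b*k*(log(-b) - 1) + b*k*log(2) + 2*Piecewise((-cos(b*k)/k, Ne(k, 0)), (0, True))


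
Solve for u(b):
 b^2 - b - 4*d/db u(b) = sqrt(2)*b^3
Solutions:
 u(b) = C1 - sqrt(2)*b^4/16 + b^3/12 - b^2/8


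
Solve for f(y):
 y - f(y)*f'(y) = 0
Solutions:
 f(y) = -sqrt(C1 + y^2)
 f(y) = sqrt(C1 + y^2)


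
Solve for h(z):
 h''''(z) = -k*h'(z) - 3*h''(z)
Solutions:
 h(z) = C1 + C2*exp(2^(1/3)*z*(-2^(1/3)*(k + sqrt(k^2 + 4))^(1/3)/2 + (k + sqrt(k^2 + 4))^(-1/3))) + C3*exp(2^(1/3)*z*(2^(1/3)*(k + sqrt(k^2 + 4))^(1/3)/4 - 2^(1/3)*sqrt(3)*I*(k + sqrt(k^2 + 4))^(1/3)/4 + 2/((-1 + sqrt(3)*I)*(k + sqrt(k^2 + 4))^(1/3)))) + C4*exp(2^(1/3)*z*(2^(1/3)*(k + sqrt(k^2 + 4))^(1/3)/4 + 2^(1/3)*sqrt(3)*I*(k + sqrt(k^2 + 4))^(1/3)/4 - 2/((1 + sqrt(3)*I)*(k + sqrt(k^2 + 4))^(1/3))))


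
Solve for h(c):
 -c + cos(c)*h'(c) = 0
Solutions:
 h(c) = C1 + Integral(c/cos(c), c)


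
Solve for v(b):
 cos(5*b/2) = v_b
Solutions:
 v(b) = C1 + 2*sin(5*b/2)/5


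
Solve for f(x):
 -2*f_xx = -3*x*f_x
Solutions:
 f(x) = C1 + C2*erfi(sqrt(3)*x/2)


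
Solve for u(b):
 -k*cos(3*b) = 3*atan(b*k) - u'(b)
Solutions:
 u(b) = C1 + k*sin(3*b)/3 + 3*Piecewise((b*atan(b*k) - log(b^2*k^2 + 1)/(2*k), Ne(k, 0)), (0, True))


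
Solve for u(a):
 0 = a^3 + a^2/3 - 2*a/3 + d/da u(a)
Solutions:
 u(a) = C1 - a^4/4 - a^3/9 + a^2/3


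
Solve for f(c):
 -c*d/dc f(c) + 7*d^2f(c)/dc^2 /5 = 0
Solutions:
 f(c) = C1 + C2*erfi(sqrt(70)*c/14)


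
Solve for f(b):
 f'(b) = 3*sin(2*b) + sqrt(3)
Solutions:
 f(b) = C1 + sqrt(3)*b - 3*cos(2*b)/2


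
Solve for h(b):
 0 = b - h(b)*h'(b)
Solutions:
 h(b) = -sqrt(C1 + b^2)
 h(b) = sqrt(C1 + b^2)


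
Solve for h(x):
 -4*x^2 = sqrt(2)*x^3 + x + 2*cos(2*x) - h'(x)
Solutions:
 h(x) = C1 + sqrt(2)*x^4/4 + 4*x^3/3 + x^2/2 + sin(2*x)


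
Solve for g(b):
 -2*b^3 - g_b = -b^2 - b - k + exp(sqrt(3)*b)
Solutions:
 g(b) = C1 - b^4/2 + b^3/3 + b^2/2 + b*k - sqrt(3)*exp(sqrt(3)*b)/3


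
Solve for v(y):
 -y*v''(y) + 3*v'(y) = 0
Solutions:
 v(y) = C1 + C2*y^4


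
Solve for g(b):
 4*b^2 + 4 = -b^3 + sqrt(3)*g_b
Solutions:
 g(b) = C1 + sqrt(3)*b^4/12 + 4*sqrt(3)*b^3/9 + 4*sqrt(3)*b/3


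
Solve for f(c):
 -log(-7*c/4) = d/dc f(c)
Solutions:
 f(c) = C1 - c*log(-c) + c*(-log(7) + 1 + 2*log(2))


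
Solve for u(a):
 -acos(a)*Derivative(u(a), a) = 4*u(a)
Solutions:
 u(a) = C1*exp(-4*Integral(1/acos(a), a))


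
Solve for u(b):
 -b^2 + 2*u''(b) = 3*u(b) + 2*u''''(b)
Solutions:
 u(b) = -b^2/3 + (C1*sin(2^(3/4)*3^(1/4)*b*sin(atan(sqrt(5))/2)/2) + C2*cos(2^(3/4)*3^(1/4)*b*sin(atan(sqrt(5))/2)/2))*exp(-2^(3/4)*3^(1/4)*b*cos(atan(sqrt(5))/2)/2) + (C3*sin(2^(3/4)*3^(1/4)*b*sin(atan(sqrt(5))/2)/2) + C4*cos(2^(3/4)*3^(1/4)*b*sin(atan(sqrt(5))/2)/2))*exp(2^(3/4)*3^(1/4)*b*cos(atan(sqrt(5))/2)/2) - 4/9


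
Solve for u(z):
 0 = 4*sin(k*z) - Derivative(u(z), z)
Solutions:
 u(z) = C1 - 4*cos(k*z)/k


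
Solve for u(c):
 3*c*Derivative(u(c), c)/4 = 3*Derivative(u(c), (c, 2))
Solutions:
 u(c) = C1 + C2*erfi(sqrt(2)*c/4)


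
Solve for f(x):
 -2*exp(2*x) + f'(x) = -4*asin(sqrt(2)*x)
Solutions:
 f(x) = C1 - 4*x*asin(sqrt(2)*x) - 2*sqrt(2)*sqrt(1 - 2*x^2) + exp(2*x)


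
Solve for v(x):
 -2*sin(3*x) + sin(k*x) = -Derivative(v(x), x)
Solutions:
 v(x) = C1 - 2*cos(3*x)/3 + cos(k*x)/k


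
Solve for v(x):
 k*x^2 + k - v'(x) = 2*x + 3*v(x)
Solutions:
 v(x) = C1*exp(-3*x) + k*x^2/3 - 2*k*x/9 + 11*k/27 - 2*x/3 + 2/9


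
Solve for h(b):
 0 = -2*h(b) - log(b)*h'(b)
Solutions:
 h(b) = C1*exp(-2*li(b))


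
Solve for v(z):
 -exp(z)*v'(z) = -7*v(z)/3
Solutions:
 v(z) = C1*exp(-7*exp(-z)/3)


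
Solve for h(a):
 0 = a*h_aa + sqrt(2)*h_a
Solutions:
 h(a) = C1 + C2*a^(1 - sqrt(2))


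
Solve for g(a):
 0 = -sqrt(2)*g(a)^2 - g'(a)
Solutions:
 g(a) = 1/(C1 + sqrt(2)*a)


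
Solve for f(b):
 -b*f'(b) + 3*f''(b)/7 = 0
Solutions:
 f(b) = C1 + C2*erfi(sqrt(42)*b/6)


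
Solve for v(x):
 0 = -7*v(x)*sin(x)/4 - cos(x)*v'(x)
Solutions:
 v(x) = C1*cos(x)^(7/4)


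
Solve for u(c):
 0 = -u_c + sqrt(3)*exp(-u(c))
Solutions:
 u(c) = log(C1 + sqrt(3)*c)


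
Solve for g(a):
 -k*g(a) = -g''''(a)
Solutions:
 g(a) = C1*exp(-a*k^(1/4)) + C2*exp(a*k^(1/4)) + C3*exp(-I*a*k^(1/4)) + C4*exp(I*a*k^(1/4))


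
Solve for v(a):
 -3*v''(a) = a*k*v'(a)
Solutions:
 v(a) = Piecewise((-sqrt(6)*sqrt(pi)*C1*erf(sqrt(6)*a*sqrt(k)/6)/(2*sqrt(k)) - C2, (k > 0) | (k < 0)), (-C1*a - C2, True))


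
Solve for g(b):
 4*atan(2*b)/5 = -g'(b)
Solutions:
 g(b) = C1 - 4*b*atan(2*b)/5 + log(4*b^2 + 1)/5


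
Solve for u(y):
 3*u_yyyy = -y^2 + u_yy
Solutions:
 u(y) = C1 + C2*y + C3*exp(-sqrt(3)*y/3) + C4*exp(sqrt(3)*y/3) + y^4/12 + 3*y^2


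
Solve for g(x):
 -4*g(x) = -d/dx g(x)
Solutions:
 g(x) = C1*exp(4*x)


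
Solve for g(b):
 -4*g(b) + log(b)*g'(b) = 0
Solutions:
 g(b) = C1*exp(4*li(b))


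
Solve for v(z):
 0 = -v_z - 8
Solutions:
 v(z) = C1 - 8*z


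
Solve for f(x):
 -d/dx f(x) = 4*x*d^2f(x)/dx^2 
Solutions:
 f(x) = C1 + C2*x^(3/4)


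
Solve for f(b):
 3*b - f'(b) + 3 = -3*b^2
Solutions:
 f(b) = C1 + b^3 + 3*b^2/2 + 3*b


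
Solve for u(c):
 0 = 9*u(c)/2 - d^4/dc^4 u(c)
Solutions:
 u(c) = C1*exp(-2^(3/4)*sqrt(3)*c/2) + C2*exp(2^(3/4)*sqrt(3)*c/2) + C3*sin(2^(3/4)*sqrt(3)*c/2) + C4*cos(2^(3/4)*sqrt(3)*c/2)


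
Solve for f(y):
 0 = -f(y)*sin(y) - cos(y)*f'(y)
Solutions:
 f(y) = C1*cos(y)


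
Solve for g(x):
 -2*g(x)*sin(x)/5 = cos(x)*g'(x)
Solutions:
 g(x) = C1*cos(x)^(2/5)


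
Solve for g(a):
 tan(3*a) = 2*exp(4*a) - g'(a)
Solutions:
 g(a) = C1 + exp(4*a)/2 + log(cos(3*a))/3


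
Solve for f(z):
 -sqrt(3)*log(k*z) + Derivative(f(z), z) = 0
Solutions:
 f(z) = C1 + sqrt(3)*z*log(k*z) - sqrt(3)*z


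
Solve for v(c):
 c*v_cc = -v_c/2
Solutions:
 v(c) = C1 + C2*sqrt(c)


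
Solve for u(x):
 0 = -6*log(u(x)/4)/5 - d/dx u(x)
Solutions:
 -5*Integral(1/(-log(_y) + 2*log(2)), (_y, u(x)))/6 = C1 - x


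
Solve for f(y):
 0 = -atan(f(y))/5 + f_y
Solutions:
 Integral(1/atan(_y), (_y, f(y))) = C1 + y/5


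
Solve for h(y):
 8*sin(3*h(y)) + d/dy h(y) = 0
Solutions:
 h(y) = -acos((-C1 - exp(48*y))/(C1 - exp(48*y)))/3 + 2*pi/3
 h(y) = acos((-C1 - exp(48*y))/(C1 - exp(48*y)))/3


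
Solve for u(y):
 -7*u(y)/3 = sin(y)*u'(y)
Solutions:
 u(y) = C1*(cos(y) + 1)^(7/6)/(cos(y) - 1)^(7/6)


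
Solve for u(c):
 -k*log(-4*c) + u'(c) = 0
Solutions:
 u(c) = C1 + c*k*log(-c) + c*k*(-1 + 2*log(2))


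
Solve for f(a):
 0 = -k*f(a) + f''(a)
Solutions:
 f(a) = C1*exp(-a*sqrt(k)) + C2*exp(a*sqrt(k))


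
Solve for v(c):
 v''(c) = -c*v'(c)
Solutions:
 v(c) = C1 + C2*erf(sqrt(2)*c/2)


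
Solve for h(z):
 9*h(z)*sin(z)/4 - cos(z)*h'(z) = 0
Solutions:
 h(z) = C1/cos(z)^(9/4)


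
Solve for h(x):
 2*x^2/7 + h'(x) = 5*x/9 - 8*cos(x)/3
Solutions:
 h(x) = C1 - 2*x^3/21 + 5*x^2/18 - 8*sin(x)/3


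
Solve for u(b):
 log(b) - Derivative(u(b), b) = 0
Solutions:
 u(b) = C1 + b*log(b) - b


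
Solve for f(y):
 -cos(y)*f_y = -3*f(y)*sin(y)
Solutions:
 f(y) = C1/cos(y)^3


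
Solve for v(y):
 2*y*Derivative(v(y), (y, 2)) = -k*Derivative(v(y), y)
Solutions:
 v(y) = C1 + y^(1 - re(k)/2)*(C2*sin(log(y)*Abs(im(k))/2) + C3*cos(log(y)*im(k)/2))


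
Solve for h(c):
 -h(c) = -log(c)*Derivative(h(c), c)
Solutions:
 h(c) = C1*exp(li(c))


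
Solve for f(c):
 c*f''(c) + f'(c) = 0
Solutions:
 f(c) = C1 + C2*log(c)


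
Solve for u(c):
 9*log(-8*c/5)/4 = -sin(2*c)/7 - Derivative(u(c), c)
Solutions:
 u(c) = C1 - 9*c*log(-c)/4 - 7*c*log(2) + c*log(10)/4 + 9*c/4 + 2*c*log(5) + cos(2*c)/14


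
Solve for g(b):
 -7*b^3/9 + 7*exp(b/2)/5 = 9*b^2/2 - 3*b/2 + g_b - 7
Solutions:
 g(b) = C1 - 7*b^4/36 - 3*b^3/2 + 3*b^2/4 + 7*b + 14*exp(b/2)/5


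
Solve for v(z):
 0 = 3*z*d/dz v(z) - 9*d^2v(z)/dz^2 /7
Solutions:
 v(z) = C1 + C2*erfi(sqrt(42)*z/6)


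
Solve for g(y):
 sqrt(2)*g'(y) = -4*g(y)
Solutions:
 g(y) = C1*exp(-2*sqrt(2)*y)


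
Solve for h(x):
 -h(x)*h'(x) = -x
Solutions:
 h(x) = -sqrt(C1 + x^2)
 h(x) = sqrt(C1 + x^2)


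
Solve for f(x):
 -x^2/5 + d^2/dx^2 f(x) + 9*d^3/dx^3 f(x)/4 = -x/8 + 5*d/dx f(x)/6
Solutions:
 f(x) = C1 + C2*exp(x*(-2 + sqrt(34))/9) + C3*exp(-x*(2 + sqrt(34))/9) - 2*x^3/25 - 213*x^2/1000 - 2259*x/1250


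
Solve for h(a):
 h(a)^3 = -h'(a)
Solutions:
 h(a) = -sqrt(2)*sqrt(-1/(C1 - a))/2
 h(a) = sqrt(2)*sqrt(-1/(C1 - a))/2


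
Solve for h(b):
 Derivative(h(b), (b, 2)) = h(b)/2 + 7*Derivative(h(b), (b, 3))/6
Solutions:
 h(b) = C1*exp(b*(8*2^(1/3)/(7*sqrt(345) + 131)^(1/3) + 8 + 2^(2/3)*(7*sqrt(345) + 131)^(1/3))/28)*sin(2^(1/3)*sqrt(3)*b*(-2^(1/3)*(7*sqrt(345) + 131)^(1/3) + 8/(7*sqrt(345) + 131)^(1/3))/28) + C2*exp(b*(8*2^(1/3)/(7*sqrt(345) + 131)^(1/3) + 8 + 2^(2/3)*(7*sqrt(345) + 131)^(1/3))/28)*cos(2^(1/3)*sqrt(3)*b*(-2^(1/3)*(7*sqrt(345) + 131)^(1/3) + 8/(7*sqrt(345) + 131)^(1/3))/28) + C3*exp(b*(-2^(2/3)*(7*sqrt(345) + 131)^(1/3) - 8*2^(1/3)/(7*sqrt(345) + 131)^(1/3) + 4)/14)


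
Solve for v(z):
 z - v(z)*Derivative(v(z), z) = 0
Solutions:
 v(z) = -sqrt(C1 + z^2)
 v(z) = sqrt(C1 + z^2)


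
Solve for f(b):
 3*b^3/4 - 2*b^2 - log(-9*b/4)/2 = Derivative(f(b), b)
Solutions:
 f(b) = C1 + 3*b^4/16 - 2*b^3/3 - b*log(-b)/2 + b*(-log(3) + 1/2 + log(2))


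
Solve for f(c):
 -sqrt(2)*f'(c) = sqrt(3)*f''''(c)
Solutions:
 f(c) = C1 + C4*exp(-2^(1/6)*3^(5/6)*c/3) + (C2*sin(2^(1/6)*3^(1/3)*c/2) + C3*cos(2^(1/6)*3^(1/3)*c/2))*exp(2^(1/6)*3^(5/6)*c/6)


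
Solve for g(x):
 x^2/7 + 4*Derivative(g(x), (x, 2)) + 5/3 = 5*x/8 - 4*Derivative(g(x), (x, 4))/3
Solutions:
 g(x) = C1 + C2*x + C3*sin(sqrt(3)*x) + C4*cos(sqrt(3)*x) - x^4/336 + 5*x^3/192 - 11*x^2/56


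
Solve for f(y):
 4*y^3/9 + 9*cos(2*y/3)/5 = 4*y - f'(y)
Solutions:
 f(y) = C1 - y^4/9 + 2*y^2 - 27*sin(2*y/3)/10


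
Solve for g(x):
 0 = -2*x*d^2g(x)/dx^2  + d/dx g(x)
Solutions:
 g(x) = C1 + C2*x^(3/2)


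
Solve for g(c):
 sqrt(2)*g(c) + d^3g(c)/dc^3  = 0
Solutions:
 g(c) = C3*exp(-2^(1/6)*c) + (C1*sin(2^(1/6)*sqrt(3)*c/2) + C2*cos(2^(1/6)*sqrt(3)*c/2))*exp(2^(1/6)*c/2)


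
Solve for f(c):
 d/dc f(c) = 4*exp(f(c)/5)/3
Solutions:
 f(c) = 5*log(-1/(C1 + 4*c)) + 5*log(15)


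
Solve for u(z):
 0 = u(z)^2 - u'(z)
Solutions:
 u(z) = -1/(C1 + z)


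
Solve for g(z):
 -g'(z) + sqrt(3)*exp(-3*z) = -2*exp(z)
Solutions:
 g(z) = C1 + 2*exp(z) - sqrt(3)*exp(-3*z)/3


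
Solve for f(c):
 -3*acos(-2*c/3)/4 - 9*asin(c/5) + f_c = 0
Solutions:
 f(c) = C1 + 3*c*acos(-2*c/3)/4 + 9*c*asin(c/5) + 3*sqrt(9 - 4*c^2)/8 + 9*sqrt(25 - c^2)


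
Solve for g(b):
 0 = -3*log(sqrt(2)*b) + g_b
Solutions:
 g(b) = C1 + 3*b*log(b) - 3*b + 3*b*log(2)/2


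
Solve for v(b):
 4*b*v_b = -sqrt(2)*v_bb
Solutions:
 v(b) = C1 + C2*erf(2^(1/4)*b)


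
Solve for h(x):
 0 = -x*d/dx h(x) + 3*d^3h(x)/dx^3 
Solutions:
 h(x) = C1 + Integral(C2*airyai(3^(2/3)*x/3) + C3*airybi(3^(2/3)*x/3), x)


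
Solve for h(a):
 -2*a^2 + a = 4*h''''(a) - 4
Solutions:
 h(a) = C1 + C2*a + C3*a^2 + C4*a^3 - a^6/720 + a^5/480 + a^4/24


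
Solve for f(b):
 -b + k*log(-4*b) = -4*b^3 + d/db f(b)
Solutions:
 f(b) = C1 + b^4 - b^2/2 + b*k*log(-b) + b*k*(-1 + 2*log(2))


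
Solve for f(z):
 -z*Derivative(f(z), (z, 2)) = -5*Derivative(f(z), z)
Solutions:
 f(z) = C1 + C2*z^6


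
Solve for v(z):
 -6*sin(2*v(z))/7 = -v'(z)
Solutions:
 -6*z/7 + log(cos(2*v(z)) - 1)/4 - log(cos(2*v(z)) + 1)/4 = C1


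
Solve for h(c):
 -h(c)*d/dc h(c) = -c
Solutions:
 h(c) = -sqrt(C1 + c^2)
 h(c) = sqrt(C1 + c^2)


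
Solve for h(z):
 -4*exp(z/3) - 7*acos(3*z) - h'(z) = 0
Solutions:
 h(z) = C1 - 7*z*acos(3*z) + 7*sqrt(1 - 9*z^2)/3 - 12*exp(z/3)


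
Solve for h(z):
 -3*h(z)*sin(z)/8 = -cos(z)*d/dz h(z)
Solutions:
 h(z) = C1/cos(z)^(3/8)


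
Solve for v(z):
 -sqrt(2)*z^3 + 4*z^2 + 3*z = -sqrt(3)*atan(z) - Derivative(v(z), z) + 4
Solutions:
 v(z) = C1 + sqrt(2)*z^4/4 - 4*z^3/3 - 3*z^2/2 + 4*z - sqrt(3)*(z*atan(z) - log(z^2 + 1)/2)


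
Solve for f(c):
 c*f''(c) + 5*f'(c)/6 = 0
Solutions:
 f(c) = C1 + C2*c^(1/6)


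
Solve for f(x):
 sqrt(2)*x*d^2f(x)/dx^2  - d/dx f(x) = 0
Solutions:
 f(x) = C1 + C2*x^(sqrt(2)/2 + 1)


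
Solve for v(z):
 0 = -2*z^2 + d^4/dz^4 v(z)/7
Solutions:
 v(z) = C1 + C2*z + C3*z^2 + C4*z^3 + 7*z^6/180


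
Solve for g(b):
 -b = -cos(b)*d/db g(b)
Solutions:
 g(b) = C1 + Integral(b/cos(b), b)


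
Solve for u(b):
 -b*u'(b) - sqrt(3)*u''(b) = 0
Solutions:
 u(b) = C1 + C2*erf(sqrt(2)*3^(3/4)*b/6)


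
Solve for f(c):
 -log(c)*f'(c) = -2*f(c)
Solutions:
 f(c) = C1*exp(2*li(c))


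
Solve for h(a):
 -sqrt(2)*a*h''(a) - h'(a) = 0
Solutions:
 h(a) = C1 + C2*a^(1 - sqrt(2)/2)


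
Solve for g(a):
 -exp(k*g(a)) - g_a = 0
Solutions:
 g(a) = Piecewise((log(1/(C1*k + a*k))/k, Ne(k, 0)), (nan, True))
 g(a) = Piecewise((C1 - a, Eq(k, 0)), (nan, True))


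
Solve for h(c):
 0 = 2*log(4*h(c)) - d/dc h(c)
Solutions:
 -Integral(1/(log(_y) + 2*log(2)), (_y, h(c)))/2 = C1 - c


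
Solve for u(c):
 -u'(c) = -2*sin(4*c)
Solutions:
 u(c) = C1 - cos(4*c)/2


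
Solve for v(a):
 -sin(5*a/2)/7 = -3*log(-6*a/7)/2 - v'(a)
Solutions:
 v(a) = C1 - 3*a*log(-a)/2 - 2*a*log(6) + 3*a/2 + a*log(42)/2 + a*log(7) - 2*cos(5*a/2)/35


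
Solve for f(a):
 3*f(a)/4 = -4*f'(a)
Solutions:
 f(a) = C1*exp(-3*a/16)


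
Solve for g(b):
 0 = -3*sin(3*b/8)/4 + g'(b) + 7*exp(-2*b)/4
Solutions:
 g(b) = C1 - 2*cos(3*b/8) + 7*exp(-2*b)/8


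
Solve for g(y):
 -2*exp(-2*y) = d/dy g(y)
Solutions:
 g(y) = C1 + exp(-2*y)


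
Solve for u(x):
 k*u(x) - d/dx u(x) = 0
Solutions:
 u(x) = C1*exp(k*x)


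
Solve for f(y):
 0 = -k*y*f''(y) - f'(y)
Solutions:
 f(y) = C1 + y^(((re(k) - 1)*re(k) + im(k)^2)/(re(k)^2 + im(k)^2))*(C2*sin(log(y)*Abs(im(k))/(re(k)^2 + im(k)^2)) + C3*cos(log(y)*im(k)/(re(k)^2 + im(k)^2)))


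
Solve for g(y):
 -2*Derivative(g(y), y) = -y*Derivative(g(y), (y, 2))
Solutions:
 g(y) = C1 + C2*y^3


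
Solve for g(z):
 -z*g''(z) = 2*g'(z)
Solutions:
 g(z) = C1 + C2/z


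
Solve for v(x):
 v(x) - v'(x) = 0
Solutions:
 v(x) = C1*exp(x)


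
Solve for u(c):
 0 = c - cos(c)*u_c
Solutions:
 u(c) = C1 + Integral(c/cos(c), c)


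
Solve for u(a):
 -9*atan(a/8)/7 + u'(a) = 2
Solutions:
 u(a) = C1 + 9*a*atan(a/8)/7 + 2*a - 36*log(a^2 + 64)/7


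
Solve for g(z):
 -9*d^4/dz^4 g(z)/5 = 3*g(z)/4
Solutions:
 g(z) = (C1*sin(3^(3/4)*5^(1/4)*z/6) + C2*cos(3^(3/4)*5^(1/4)*z/6))*exp(-3^(3/4)*5^(1/4)*z/6) + (C3*sin(3^(3/4)*5^(1/4)*z/6) + C4*cos(3^(3/4)*5^(1/4)*z/6))*exp(3^(3/4)*5^(1/4)*z/6)


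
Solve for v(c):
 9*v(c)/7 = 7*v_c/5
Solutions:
 v(c) = C1*exp(45*c/49)


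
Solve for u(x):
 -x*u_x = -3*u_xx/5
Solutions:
 u(x) = C1 + C2*erfi(sqrt(30)*x/6)


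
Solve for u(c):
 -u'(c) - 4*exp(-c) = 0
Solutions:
 u(c) = C1 + 4*exp(-c)


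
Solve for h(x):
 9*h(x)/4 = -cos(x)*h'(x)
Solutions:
 h(x) = C1*(sin(x) - 1)^(9/8)/(sin(x) + 1)^(9/8)


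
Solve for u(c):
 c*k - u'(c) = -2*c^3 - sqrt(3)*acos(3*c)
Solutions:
 u(c) = C1 + c^4/2 + c^2*k/2 + sqrt(3)*(c*acos(3*c) - sqrt(1 - 9*c^2)/3)


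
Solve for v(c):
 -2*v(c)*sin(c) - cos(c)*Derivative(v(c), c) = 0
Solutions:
 v(c) = C1*cos(c)^2


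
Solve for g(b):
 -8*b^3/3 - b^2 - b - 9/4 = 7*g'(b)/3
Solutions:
 g(b) = C1 - 2*b^4/7 - b^3/7 - 3*b^2/14 - 27*b/28


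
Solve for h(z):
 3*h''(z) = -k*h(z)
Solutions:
 h(z) = C1*exp(-sqrt(3)*z*sqrt(-k)/3) + C2*exp(sqrt(3)*z*sqrt(-k)/3)


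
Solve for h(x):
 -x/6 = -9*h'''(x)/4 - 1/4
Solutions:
 h(x) = C1 + C2*x + C3*x^2 + x^4/324 - x^3/54


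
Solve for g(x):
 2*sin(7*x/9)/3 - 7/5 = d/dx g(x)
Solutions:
 g(x) = C1 - 7*x/5 - 6*cos(7*x/9)/7


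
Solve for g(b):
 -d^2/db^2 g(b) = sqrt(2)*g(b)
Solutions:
 g(b) = C1*sin(2^(1/4)*b) + C2*cos(2^(1/4)*b)


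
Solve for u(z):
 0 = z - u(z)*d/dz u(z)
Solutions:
 u(z) = -sqrt(C1 + z^2)
 u(z) = sqrt(C1 + z^2)


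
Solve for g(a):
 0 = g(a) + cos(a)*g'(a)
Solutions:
 g(a) = C1*sqrt(sin(a) - 1)/sqrt(sin(a) + 1)


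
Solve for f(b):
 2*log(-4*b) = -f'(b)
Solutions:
 f(b) = C1 - 2*b*log(-b) + 2*b*(1 - 2*log(2))


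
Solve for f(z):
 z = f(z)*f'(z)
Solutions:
 f(z) = -sqrt(C1 + z^2)
 f(z) = sqrt(C1 + z^2)


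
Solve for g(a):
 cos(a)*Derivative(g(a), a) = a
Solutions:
 g(a) = C1 + Integral(a/cos(a), a)


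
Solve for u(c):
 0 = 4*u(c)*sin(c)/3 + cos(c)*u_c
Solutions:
 u(c) = C1*cos(c)^(4/3)


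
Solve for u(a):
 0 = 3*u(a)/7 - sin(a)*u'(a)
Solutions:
 u(a) = C1*(cos(a) - 1)^(3/14)/(cos(a) + 1)^(3/14)


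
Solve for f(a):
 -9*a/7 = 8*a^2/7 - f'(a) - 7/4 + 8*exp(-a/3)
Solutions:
 f(a) = C1 + 8*a^3/21 + 9*a^2/14 - 7*a/4 - 24*exp(-a/3)


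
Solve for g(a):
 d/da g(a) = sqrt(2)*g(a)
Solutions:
 g(a) = C1*exp(sqrt(2)*a)


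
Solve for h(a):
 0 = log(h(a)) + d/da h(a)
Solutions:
 li(h(a)) = C1 - a


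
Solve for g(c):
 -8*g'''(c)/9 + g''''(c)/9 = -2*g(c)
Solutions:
 g(c) = C1*exp(c*(-sqrt(2)*sqrt(6^(2/3)/(sqrt(138) + 12)^(1/3) + 6^(1/3)*(sqrt(138) + 12)^(1/3) + 8)/2 + 2))*sin(sqrt(2)*c*sqrt(-16 + 6^(2/3)/(sqrt(138) + 12)^(1/3) + 6^(1/3)*(sqrt(138) + 12)^(1/3) + 32*sqrt(2)/sqrt(6^(2/3)/(sqrt(138) + 12)^(1/3) + 6^(1/3)*(sqrt(138) + 12)^(1/3) + 8))/2) + C2*exp(c*(-sqrt(2)*sqrt(6^(2/3)/(sqrt(138) + 12)^(1/3) + 6^(1/3)*(sqrt(138) + 12)^(1/3) + 8)/2 + 2))*cos(sqrt(2)*c*sqrt(-16 + 6^(2/3)/(sqrt(138) + 12)^(1/3) + 6^(1/3)*(sqrt(138) + 12)^(1/3) + 32*sqrt(2)/sqrt(6^(2/3)/(sqrt(138) + 12)^(1/3) + 6^(1/3)*(sqrt(138) + 12)^(1/3) + 8))/2) + C3*exp(c*(2 + sqrt(2)*sqrt(6^(2/3)/(sqrt(138) + 12)^(1/3) + 6^(1/3)*(sqrt(138) + 12)^(1/3) + 8)/2 + sqrt(2)*sqrt(-6^(1/3)*(sqrt(138) + 12)^(1/3) - 6^(2/3)/(sqrt(138) + 12)^(1/3) + 32*sqrt(2)/sqrt(6^(2/3)/(sqrt(138) + 12)^(1/3) + 6^(1/3)*(sqrt(138) + 12)^(1/3) + 8) + 16)/2)) + C4*exp(c*(-sqrt(2)*sqrt(-6^(1/3)*(sqrt(138) + 12)^(1/3) - 6^(2/3)/(sqrt(138) + 12)^(1/3) + 32*sqrt(2)/sqrt(6^(2/3)/(sqrt(138) + 12)^(1/3) + 6^(1/3)*(sqrt(138) + 12)^(1/3) + 8) + 16)/2 + 2 + sqrt(2)*sqrt(6^(2/3)/(sqrt(138) + 12)^(1/3) + 6^(1/3)*(sqrt(138) + 12)^(1/3) + 8)/2))


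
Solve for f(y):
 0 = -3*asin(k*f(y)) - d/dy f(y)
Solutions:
 Integral(1/asin(_y*k), (_y, f(y))) = C1 - 3*y


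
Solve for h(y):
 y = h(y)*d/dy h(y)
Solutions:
 h(y) = -sqrt(C1 + y^2)
 h(y) = sqrt(C1 + y^2)


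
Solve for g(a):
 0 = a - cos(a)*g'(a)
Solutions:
 g(a) = C1 + Integral(a/cos(a), a)


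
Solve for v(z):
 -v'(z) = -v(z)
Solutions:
 v(z) = C1*exp(z)


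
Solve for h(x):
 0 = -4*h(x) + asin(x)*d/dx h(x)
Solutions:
 h(x) = C1*exp(4*Integral(1/asin(x), x))


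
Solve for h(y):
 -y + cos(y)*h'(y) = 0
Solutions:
 h(y) = C1 + Integral(y/cos(y), y)


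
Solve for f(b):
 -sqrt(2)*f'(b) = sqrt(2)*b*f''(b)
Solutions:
 f(b) = C1 + C2*log(b)


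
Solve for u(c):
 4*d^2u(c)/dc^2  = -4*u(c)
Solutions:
 u(c) = C1*sin(c) + C2*cos(c)


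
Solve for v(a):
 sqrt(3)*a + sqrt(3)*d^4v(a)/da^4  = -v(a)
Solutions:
 v(a) = -sqrt(3)*a + (C1*sin(sqrt(2)*3^(7/8)*a/6) + C2*cos(sqrt(2)*3^(7/8)*a/6))*exp(-sqrt(2)*3^(7/8)*a/6) + (C3*sin(sqrt(2)*3^(7/8)*a/6) + C4*cos(sqrt(2)*3^(7/8)*a/6))*exp(sqrt(2)*3^(7/8)*a/6)


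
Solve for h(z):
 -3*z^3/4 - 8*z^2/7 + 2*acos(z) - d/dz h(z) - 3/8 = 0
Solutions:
 h(z) = C1 - 3*z^4/16 - 8*z^3/21 + 2*z*acos(z) - 3*z/8 - 2*sqrt(1 - z^2)


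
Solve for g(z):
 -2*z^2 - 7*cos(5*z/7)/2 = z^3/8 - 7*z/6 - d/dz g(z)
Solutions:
 g(z) = C1 + z^4/32 + 2*z^3/3 - 7*z^2/12 + 49*sin(5*z/7)/10


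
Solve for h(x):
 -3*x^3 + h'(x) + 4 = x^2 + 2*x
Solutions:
 h(x) = C1 + 3*x^4/4 + x^3/3 + x^2 - 4*x


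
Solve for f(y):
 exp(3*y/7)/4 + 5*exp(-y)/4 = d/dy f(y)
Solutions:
 f(y) = C1 + 7*exp(3*y/7)/12 - 5*exp(-y)/4


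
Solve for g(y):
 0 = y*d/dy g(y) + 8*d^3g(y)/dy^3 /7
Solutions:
 g(y) = C1 + Integral(C2*airyai(-7^(1/3)*y/2) + C3*airybi(-7^(1/3)*y/2), y)


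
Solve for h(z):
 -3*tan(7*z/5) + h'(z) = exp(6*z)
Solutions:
 h(z) = C1 + exp(6*z)/6 - 15*log(cos(7*z/5))/7


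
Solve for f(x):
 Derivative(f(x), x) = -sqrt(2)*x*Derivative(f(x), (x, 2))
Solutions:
 f(x) = C1 + C2*x^(1 - sqrt(2)/2)


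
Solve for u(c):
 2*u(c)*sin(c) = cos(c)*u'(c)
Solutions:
 u(c) = C1/cos(c)^2


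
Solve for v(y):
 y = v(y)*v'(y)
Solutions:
 v(y) = -sqrt(C1 + y^2)
 v(y) = sqrt(C1 + y^2)


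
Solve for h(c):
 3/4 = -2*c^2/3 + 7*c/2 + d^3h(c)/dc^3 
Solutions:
 h(c) = C1 + C2*c + C3*c^2 + c^5/90 - 7*c^4/48 + c^3/8


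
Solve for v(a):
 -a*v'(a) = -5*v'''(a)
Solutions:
 v(a) = C1 + Integral(C2*airyai(5^(2/3)*a/5) + C3*airybi(5^(2/3)*a/5), a)


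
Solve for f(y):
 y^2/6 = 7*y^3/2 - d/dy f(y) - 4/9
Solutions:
 f(y) = C1 + 7*y^4/8 - y^3/18 - 4*y/9


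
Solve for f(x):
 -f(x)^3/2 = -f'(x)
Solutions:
 f(x) = -sqrt(-1/(C1 + x))
 f(x) = sqrt(-1/(C1 + x))


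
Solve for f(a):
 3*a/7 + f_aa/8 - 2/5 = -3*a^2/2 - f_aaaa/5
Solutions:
 f(a) = C1 + C2*a + C3*sin(sqrt(10)*a/4) + C4*cos(sqrt(10)*a/4) - a^4 - 4*a^3/7 + 104*a^2/5


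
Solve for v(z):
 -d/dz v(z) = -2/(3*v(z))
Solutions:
 v(z) = -sqrt(C1 + 12*z)/3
 v(z) = sqrt(C1 + 12*z)/3


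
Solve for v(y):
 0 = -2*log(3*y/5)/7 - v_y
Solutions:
 v(y) = C1 - 2*y*log(y)/7 - 2*y*log(3)/7 + 2*y/7 + 2*y*log(5)/7


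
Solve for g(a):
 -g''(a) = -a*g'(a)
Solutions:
 g(a) = C1 + C2*erfi(sqrt(2)*a/2)


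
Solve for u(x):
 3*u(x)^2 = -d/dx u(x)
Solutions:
 u(x) = 1/(C1 + 3*x)


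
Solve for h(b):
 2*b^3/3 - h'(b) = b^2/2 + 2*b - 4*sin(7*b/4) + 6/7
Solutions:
 h(b) = C1 + b^4/6 - b^3/6 - b^2 - 6*b/7 - 16*cos(7*b/4)/7


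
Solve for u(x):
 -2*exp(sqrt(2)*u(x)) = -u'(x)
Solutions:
 u(x) = sqrt(2)*(2*log(-1/(C1 + 2*x)) - log(2))/4


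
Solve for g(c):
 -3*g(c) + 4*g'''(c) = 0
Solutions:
 g(c) = C3*exp(6^(1/3)*c/2) + (C1*sin(2^(1/3)*3^(5/6)*c/4) + C2*cos(2^(1/3)*3^(5/6)*c/4))*exp(-6^(1/3)*c/4)


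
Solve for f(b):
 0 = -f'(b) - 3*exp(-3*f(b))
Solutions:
 f(b) = log(C1 - 9*b)/3
 f(b) = log((-3^(1/3) - 3^(5/6)*I)*(C1 - 3*b)^(1/3)/2)
 f(b) = log((-3^(1/3) + 3^(5/6)*I)*(C1 - 3*b)^(1/3)/2)


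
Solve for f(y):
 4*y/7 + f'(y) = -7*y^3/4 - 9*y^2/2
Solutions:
 f(y) = C1 - 7*y^4/16 - 3*y^3/2 - 2*y^2/7


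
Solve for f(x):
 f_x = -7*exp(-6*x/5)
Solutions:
 f(x) = C1 + 35*exp(-6*x/5)/6


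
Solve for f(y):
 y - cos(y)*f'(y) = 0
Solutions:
 f(y) = C1 + Integral(y/cos(y), y)


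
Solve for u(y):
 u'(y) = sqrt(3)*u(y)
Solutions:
 u(y) = C1*exp(sqrt(3)*y)


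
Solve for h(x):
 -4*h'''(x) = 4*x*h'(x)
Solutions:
 h(x) = C1 + Integral(C2*airyai(-x) + C3*airybi(-x), x)


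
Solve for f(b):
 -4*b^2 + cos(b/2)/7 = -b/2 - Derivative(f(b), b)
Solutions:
 f(b) = C1 + 4*b^3/3 - b^2/4 - 2*sin(b/2)/7


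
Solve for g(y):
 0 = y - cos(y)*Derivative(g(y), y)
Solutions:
 g(y) = C1 + Integral(y/cos(y), y)


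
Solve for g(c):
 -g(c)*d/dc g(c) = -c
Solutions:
 g(c) = -sqrt(C1 + c^2)
 g(c) = sqrt(C1 + c^2)


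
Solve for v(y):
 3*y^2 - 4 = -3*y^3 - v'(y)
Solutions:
 v(y) = C1 - 3*y^4/4 - y^3 + 4*y


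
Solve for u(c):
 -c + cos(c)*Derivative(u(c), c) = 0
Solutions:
 u(c) = C1 + Integral(c/cos(c), c)


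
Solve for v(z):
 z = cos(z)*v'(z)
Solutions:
 v(z) = C1 + Integral(z/cos(z), z)


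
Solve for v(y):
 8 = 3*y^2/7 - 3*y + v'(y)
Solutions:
 v(y) = C1 - y^3/7 + 3*y^2/2 + 8*y


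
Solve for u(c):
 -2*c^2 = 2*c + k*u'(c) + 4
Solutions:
 u(c) = C1 - 2*c^3/(3*k) - c^2/k - 4*c/k


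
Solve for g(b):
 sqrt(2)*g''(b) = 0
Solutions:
 g(b) = C1 + C2*b


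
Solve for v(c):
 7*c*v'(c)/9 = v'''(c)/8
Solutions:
 v(c) = C1 + Integral(C2*airyai(2*21^(1/3)*c/3) + C3*airybi(2*21^(1/3)*c/3), c)


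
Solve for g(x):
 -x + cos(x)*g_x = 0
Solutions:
 g(x) = C1 + Integral(x/cos(x), x)


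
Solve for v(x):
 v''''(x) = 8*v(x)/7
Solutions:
 v(x) = C1*exp(-14^(3/4)*x/7) + C2*exp(14^(3/4)*x/7) + C3*sin(14^(3/4)*x/7) + C4*cos(14^(3/4)*x/7)


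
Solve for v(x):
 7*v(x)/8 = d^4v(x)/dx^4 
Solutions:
 v(x) = C1*exp(-14^(1/4)*x/2) + C2*exp(14^(1/4)*x/2) + C3*sin(14^(1/4)*x/2) + C4*cos(14^(1/4)*x/2)


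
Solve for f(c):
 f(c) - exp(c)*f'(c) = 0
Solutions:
 f(c) = C1*exp(-exp(-c))


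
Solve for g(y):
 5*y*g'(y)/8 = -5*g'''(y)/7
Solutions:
 g(y) = C1 + Integral(C2*airyai(-7^(1/3)*y/2) + C3*airybi(-7^(1/3)*y/2), y)


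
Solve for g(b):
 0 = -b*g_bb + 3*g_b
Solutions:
 g(b) = C1 + C2*b^4


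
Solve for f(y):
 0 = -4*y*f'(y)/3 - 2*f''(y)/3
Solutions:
 f(y) = C1 + C2*erf(y)


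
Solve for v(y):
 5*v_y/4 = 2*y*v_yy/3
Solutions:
 v(y) = C1 + C2*y^(23/8)


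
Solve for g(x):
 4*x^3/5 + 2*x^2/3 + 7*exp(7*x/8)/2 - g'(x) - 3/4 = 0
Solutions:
 g(x) = C1 + x^4/5 + 2*x^3/9 - 3*x/4 + 4*exp(7*x/8)


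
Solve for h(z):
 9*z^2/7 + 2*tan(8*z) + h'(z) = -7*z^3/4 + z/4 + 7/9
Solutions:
 h(z) = C1 - 7*z^4/16 - 3*z^3/7 + z^2/8 + 7*z/9 + log(cos(8*z))/4


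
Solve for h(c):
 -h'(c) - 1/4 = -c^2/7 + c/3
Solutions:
 h(c) = C1 + c^3/21 - c^2/6 - c/4


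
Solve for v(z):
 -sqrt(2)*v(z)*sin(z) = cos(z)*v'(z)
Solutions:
 v(z) = C1*cos(z)^(sqrt(2))


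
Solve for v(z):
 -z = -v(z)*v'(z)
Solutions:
 v(z) = -sqrt(C1 + z^2)
 v(z) = sqrt(C1 + z^2)


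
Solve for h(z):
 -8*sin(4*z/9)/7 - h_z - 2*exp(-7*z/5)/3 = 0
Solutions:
 h(z) = C1 + 18*cos(4*z/9)/7 + 10*exp(-7*z/5)/21


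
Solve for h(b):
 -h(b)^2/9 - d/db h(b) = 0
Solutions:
 h(b) = 9/(C1 + b)


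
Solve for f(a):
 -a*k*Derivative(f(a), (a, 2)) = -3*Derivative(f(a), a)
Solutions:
 f(a) = C1 + a^(((re(k) + 3)*re(k) + im(k)^2)/(re(k)^2 + im(k)^2))*(C2*sin(3*log(a)*Abs(im(k))/(re(k)^2 + im(k)^2)) + C3*cos(3*log(a)*im(k)/(re(k)^2 + im(k)^2)))


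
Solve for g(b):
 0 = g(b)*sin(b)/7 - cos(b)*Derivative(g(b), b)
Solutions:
 g(b) = C1/cos(b)^(1/7)


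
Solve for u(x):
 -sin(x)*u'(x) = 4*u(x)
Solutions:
 u(x) = C1*(cos(x)^2 + 2*cos(x) + 1)/(cos(x)^2 - 2*cos(x) + 1)


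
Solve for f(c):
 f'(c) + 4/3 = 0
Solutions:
 f(c) = C1 - 4*c/3


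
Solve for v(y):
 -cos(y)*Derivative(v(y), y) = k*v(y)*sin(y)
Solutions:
 v(y) = C1*exp(k*log(cos(y)))


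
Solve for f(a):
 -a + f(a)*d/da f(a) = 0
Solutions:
 f(a) = -sqrt(C1 + a^2)
 f(a) = sqrt(C1 + a^2)


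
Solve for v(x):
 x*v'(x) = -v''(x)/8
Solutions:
 v(x) = C1 + C2*erf(2*x)


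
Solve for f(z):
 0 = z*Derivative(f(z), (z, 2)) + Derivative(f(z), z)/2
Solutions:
 f(z) = C1 + C2*sqrt(z)


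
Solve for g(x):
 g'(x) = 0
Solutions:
 g(x) = C1


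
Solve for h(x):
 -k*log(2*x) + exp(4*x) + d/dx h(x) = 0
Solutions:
 h(x) = C1 + k*x*log(x) + k*x*(-1 + log(2)) - exp(4*x)/4


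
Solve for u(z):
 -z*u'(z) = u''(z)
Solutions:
 u(z) = C1 + C2*erf(sqrt(2)*z/2)


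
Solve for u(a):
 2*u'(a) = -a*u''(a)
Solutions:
 u(a) = C1 + C2/a


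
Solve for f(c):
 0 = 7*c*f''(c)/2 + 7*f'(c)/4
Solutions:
 f(c) = C1 + C2*sqrt(c)


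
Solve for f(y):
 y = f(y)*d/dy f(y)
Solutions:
 f(y) = -sqrt(C1 + y^2)
 f(y) = sqrt(C1 + y^2)


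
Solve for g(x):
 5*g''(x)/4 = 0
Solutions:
 g(x) = C1 + C2*x


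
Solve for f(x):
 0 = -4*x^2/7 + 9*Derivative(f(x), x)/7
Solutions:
 f(x) = C1 + 4*x^3/27


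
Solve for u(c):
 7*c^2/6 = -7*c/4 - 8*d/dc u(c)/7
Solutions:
 u(c) = C1 - 49*c^3/144 - 49*c^2/64


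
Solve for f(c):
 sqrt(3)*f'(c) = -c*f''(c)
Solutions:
 f(c) = C1 + C2*c^(1 - sqrt(3))


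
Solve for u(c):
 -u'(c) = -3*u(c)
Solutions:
 u(c) = C1*exp(3*c)


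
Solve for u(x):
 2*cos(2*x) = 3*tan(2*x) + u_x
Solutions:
 u(x) = C1 + 3*log(cos(2*x))/2 + sin(2*x)


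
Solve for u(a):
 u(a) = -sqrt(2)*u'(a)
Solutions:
 u(a) = C1*exp(-sqrt(2)*a/2)


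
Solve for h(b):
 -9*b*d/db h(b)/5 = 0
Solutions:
 h(b) = C1


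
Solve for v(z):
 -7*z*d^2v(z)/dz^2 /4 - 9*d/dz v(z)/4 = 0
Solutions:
 v(z) = C1 + C2/z^(2/7)


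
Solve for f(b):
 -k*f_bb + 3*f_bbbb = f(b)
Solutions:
 f(b) = C1*exp(-sqrt(6)*b*sqrt(k - sqrt(k^2 + 12))/6) + C2*exp(sqrt(6)*b*sqrt(k - sqrt(k^2 + 12))/6) + C3*exp(-sqrt(6)*b*sqrt(k + sqrt(k^2 + 12))/6) + C4*exp(sqrt(6)*b*sqrt(k + sqrt(k^2 + 12))/6)


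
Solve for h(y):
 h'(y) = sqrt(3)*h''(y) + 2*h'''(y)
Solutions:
 h(y) = C1 + C2*exp(y*(-sqrt(3) + sqrt(11))/4) + C3*exp(-y*(sqrt(3) + sqrt(11))/4)


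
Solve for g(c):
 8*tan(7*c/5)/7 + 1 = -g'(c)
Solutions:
 g(c) = C1 - c + 40*log(cos(7*c/5))/49


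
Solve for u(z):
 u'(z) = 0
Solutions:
 u(z) = C1


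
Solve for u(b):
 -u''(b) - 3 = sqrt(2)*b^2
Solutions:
 u(b) = C1 + C2*b - sqrt(2)*b^4/12 - 3*b^2/2


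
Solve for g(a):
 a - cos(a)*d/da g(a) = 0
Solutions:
 g(a) = C1 + Integral(a/cos(a), a)


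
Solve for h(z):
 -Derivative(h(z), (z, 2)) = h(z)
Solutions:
 h(z) = C1*sin(z) + C2*cos(z)


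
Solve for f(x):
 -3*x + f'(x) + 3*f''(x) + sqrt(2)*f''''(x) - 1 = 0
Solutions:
 f(x) = C1 + C2*exp(x*(-2*2^(1/6)/(sqrt(2) + 2*sqrt(1/2 + sqrt(2)))^(1/3) + 2^(1/3)*(sqrt(2) + 2*sqrt(1/2 + sqrt(2)))^(1/3))/4)*sin(sqrt(3)*x*(18*2^(1/6)/(27*sqrt(2) + 2*sqrt(729/2 + 729*sqrt(2)))^(1/3) + 2^(1/3)*(27*sqrt(2) + 2*sqrt(729/2 + 729*sqrt(2)))^(1/3))/12) + C3*exp(x*(-2*2^(1/6)/(sqrt(2) + 2*sqrt(1/2 + sqrt(2)))^(1/3) + 2^(1/3)*(sqrt(2) + 2*sqrt(1/2 + sqrt(2)))^(1/3))/4)*cos(sqrt(3)*x*(18*2^(1/6)/(27*sqrt(2) + 2*sqrt(729/2 + 729*sqrt(2)))^(1/3) + 2^(1/3)*(27*sqrt(2) + 2*sqrt(729/2 + 729*sqrt(2)))^(1/3))/12) + C4*exp(x*(-2^(1/3)*(sqrt(2) + 2*sqrt(1/2 + sqrt(2)))^(1/3)/2 + 2^(1/6)/(sqrt(2) + 2*sqrt(1/2 + sqrt(2)))^(1/3))) + 3*x^2/2 - 8*x


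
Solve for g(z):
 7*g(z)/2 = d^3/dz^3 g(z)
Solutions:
 g(z) = C3*exp(2^(2/3)*7^(1/3)*z/2) + (C1*sin(2^(2/3)*sqrt(3)*7^(1/3)*z/4) + C2*cos(2^(2/3)*sqrt(3)*7^(1/3)*z/4))*exp(-2^(2/3)*7^(1/3)*z/4)


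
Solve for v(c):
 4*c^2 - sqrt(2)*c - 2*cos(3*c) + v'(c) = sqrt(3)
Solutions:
 v(c) = C1 - 4*c^3/3 + sqrt(2)*c^2/2 + sqrt(3)*c + 2*sin(3*c)/3


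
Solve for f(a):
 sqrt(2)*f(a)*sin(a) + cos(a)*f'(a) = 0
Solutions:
 f(a) = C1*cos(a)^(sqrt(2))


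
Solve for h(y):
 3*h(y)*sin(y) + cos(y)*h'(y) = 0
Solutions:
 h(y) = C1*cos(y)^3


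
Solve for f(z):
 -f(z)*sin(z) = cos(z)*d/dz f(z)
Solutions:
 f(z) = C1*cos(z)


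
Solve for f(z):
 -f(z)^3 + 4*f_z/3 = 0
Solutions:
 f(z) = -sqrt(2)*sqrt(-1/(C1 + 3*z))
 f(z) = sqrt(2)*sqrt(-1/(C1 + 3*z))


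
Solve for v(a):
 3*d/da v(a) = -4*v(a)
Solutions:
 v(a) = C1*exp(-4*a/3)


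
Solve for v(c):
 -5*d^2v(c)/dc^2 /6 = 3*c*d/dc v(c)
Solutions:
 v(c) = C1 + C2*erf(3*sqrt(5)*c/5)


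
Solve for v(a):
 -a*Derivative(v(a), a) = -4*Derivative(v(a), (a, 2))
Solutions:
 v(a) = C1 + C2*erfi(sqrt(2)*a/4)


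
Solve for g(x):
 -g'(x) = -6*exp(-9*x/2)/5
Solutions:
 g(x) = C1 - 4*exp(-9*x/2)/15


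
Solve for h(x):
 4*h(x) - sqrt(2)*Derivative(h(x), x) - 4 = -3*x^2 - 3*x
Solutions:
 h(x) = C1*exp(2*sqrt(2)*x) - 3*x^2/4 - 3*x/4 - 3*sqrt(2)*x/8 - 3*sqrt(2)/16 + 13/16


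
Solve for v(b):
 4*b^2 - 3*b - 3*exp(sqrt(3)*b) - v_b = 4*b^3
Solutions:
 v(b) = C1 - b^4 + 4*b^3/3 - 3*b^2/2 - sqrt(3)*exp(sqrt(3)*b)


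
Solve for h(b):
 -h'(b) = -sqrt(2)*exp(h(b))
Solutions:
 h(b) = log(-1/(C1 + sqrt(2)*b))


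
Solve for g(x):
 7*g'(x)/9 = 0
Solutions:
 g(x) = C1


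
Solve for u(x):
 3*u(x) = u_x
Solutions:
 u(x) = C1*exp(3*x)


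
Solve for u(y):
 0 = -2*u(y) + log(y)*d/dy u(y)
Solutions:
 u(y) = C1*exp(2*li(y))


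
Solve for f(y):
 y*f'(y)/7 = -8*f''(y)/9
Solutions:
 f(y) = C1 + C2*erf(3*sqrt(7)*y/28)


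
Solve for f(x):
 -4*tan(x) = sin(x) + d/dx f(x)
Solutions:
 f(x) = C1 + 4*log(cos(x)) + cos(x)
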